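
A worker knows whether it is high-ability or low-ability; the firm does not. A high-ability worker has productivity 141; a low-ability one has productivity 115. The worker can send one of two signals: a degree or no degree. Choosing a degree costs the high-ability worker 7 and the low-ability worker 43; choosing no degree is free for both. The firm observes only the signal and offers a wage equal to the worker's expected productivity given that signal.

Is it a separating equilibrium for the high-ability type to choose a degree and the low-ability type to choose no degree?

Yes

If types separate, degree earns payment 141 and no degree earns 115.
High-ability: degree gives 141 − 7 = 134; no degree gives 115 − 0 = 115. No deviation. ✓
Low-ability: no degree gives 115 − 0 = 115; degree gives 141 − 43 = 98. No deviation. ✓
Neither type gains from mimicking the other.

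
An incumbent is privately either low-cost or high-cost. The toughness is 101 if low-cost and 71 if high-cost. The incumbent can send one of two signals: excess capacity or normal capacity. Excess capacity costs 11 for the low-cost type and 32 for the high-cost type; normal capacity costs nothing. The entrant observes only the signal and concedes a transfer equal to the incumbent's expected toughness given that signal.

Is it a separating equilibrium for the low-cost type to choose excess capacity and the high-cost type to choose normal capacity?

Yes

If types separate, excess capacity earns payment 101 and normal capacity earns 71.
Low-cost: excess capacity gives 101 − 11 = 90; normal capacity gives 71 − 0 = 71. No deviation. ✓
High-cost: normal capacity gives 71 − 0 = 71; excess capacity gives 101 − 32 = 69. No deviation. ✓
Neither type gains from mimicking the other.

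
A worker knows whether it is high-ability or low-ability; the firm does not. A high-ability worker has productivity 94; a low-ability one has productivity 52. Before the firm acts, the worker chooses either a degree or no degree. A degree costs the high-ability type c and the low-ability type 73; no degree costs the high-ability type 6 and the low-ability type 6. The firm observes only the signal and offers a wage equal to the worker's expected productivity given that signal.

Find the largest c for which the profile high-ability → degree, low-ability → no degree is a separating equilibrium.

48

Under separation: degree → high-ability (pays 94); no degree → low-ability (pays 52).
Low-ability: 52 − 6 = 46 ≥ 94 − 73 = 21. Holds regardless of c. ✓
High-ability: 94 − c ≥ 52 − 6, so c ≤ 94 − 46 = 48.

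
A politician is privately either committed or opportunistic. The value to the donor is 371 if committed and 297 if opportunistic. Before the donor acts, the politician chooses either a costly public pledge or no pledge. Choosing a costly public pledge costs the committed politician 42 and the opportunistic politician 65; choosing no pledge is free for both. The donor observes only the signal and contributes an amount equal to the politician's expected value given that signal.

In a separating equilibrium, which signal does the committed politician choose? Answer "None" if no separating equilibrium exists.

Try committed → pledge, opportunistic → no pledge:
  If types separate, pledge earns payment 371 and no pledge earns 297.
  Committed: pledge gives 371 − 42 = 329; no pledge gives 297 − 0 = 297. No deviation. ✓
  Opportunistic: no pledge gives 297 − 0 = 297; pledge gives 371 − 65 = 306. Would deviate. ✗
Try committed → no pledge, opportunistic → pledge:
  If types separate, no pledge earns payment 371 and pledge earns 297.
  Committed: no pledge gives 371 − 0 = 371; pledge gives 297 − 42 = 255. No deviation. ✓
  Opportunistic: pledge gives 297 − 65 = 232; no pledge gives 371 − 0 = 371. Would deviate. ✗
Neither assignment is incentive-compatible.

None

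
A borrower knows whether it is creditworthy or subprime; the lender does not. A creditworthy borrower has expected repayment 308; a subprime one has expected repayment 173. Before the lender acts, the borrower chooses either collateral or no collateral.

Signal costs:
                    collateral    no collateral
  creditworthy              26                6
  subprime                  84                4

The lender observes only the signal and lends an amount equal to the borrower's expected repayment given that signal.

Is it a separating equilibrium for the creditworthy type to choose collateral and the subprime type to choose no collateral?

If types separate, collateral earns payment 308 and no collateral earns 173.
Creditworthy: collateral gives 308 − 26 = 282; no collateral gives 173 − 6 = 167. No deviation. ✓
Subprime: no collateral gives 173 − 4 = 169; collateral gives 308 − 84 = 224. Would deviate. ✗

No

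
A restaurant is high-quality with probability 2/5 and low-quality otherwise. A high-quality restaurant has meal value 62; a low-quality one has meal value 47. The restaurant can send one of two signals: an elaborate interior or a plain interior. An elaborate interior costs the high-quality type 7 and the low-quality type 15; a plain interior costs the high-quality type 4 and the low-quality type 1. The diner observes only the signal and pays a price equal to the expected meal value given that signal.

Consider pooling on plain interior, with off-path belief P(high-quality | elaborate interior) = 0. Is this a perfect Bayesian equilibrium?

On the equilibrium path (plain interior) the diner holds the prior 2/5 and pays 2/5·62 + 3/5·47 = 53. Off-path (elaborate interior) belief 0 gives 0·62 + 1·47 = 47.
High-quality: plain interior gives 53 − 4 = 49; elaborate interior gives 47 − 7 = 40. Stays. ✓
Low-quality: plain interior gives 53 − 1 = 52; elaborate interior gives 47 − 15 = 32. Stays. ✓
Beliefs are Bayes-consistent on-path and both types best-respond.

Yes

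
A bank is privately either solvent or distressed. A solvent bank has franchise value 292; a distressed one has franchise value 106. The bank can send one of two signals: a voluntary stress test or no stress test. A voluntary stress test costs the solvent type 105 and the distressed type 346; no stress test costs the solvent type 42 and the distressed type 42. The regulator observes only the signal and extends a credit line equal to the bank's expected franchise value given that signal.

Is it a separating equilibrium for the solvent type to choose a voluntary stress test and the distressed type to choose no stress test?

Yes

If types separate, stress test earns payment 292 and no stress test earns 106.
Solvent: stress test gives 292 − 105 = 187; no stress test gives 106 − 42 = 64. No deviation. ✓
Distressed: no stress test gives 106 − 42 = 64; stress test gives 292 − 346 = -54. No deviation. ✓
Both incentive constraints hold.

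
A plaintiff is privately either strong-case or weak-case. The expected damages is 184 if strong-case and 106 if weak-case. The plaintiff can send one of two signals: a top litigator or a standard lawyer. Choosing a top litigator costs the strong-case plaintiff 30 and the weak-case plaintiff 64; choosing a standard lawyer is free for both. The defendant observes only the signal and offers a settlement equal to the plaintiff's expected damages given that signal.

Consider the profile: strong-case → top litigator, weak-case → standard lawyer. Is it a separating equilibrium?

Under separation the defendant infers type exactly: top litigator → strong-case (pays 184), standard lawyer → weak-case (pays 106).
Strong-case: top litigator gives 184 − 30 = 154; standard lawyer gives 106 − 0 = 106. No deviation. ✓
Weak-case: standard lawyer gives 106 − 0 = 106; top litigator gives 184 − 64 = 120. Would deviate. ✗

No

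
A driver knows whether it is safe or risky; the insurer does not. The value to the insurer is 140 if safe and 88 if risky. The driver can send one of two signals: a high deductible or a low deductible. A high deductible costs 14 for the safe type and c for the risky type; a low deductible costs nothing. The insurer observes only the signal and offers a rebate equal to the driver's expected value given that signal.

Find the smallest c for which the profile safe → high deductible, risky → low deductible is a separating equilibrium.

Under separation: high deductible → safe (pays 140); low deductible → risky (pays 88).
Safe: 140 − 14 = 126 ≥ 88 − 0 = 88. Holds regardless of c. ✓
Risky: 88 − 0 ≥ 140 − c, so c ≥ 140 − 88 = 52.

52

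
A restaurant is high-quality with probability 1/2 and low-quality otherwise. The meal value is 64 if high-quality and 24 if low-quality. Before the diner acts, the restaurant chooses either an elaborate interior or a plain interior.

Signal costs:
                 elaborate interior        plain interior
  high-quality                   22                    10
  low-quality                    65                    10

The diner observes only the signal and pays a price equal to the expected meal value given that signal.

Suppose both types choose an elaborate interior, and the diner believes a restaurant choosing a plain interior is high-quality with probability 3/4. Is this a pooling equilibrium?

No

At the pooled signal (elaborate interior) the diner holds the prior 1/2 and pays 1/2·64 + 1/2·24 = 44. Off-path (plain interior) belief 3/4 gives 3/4·64 + 1/4·24 = 54.
High-quality: elaborate interior gives 44 − 22 = 22; plain interior gives 54 − 10 = 44. Deviates. ✗
Low-quality: elaborate interior gives 44 − 65 = -21; plain interior gives 54 − 10 = 44. Deviates. ✗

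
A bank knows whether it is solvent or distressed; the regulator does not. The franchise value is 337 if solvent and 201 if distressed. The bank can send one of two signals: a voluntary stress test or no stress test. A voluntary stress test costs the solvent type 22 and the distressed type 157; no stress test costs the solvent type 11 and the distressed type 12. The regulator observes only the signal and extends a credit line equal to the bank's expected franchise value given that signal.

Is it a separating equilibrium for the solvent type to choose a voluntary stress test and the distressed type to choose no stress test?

Yes

If types separate, stress test earns payment 337 and no stress test earns 201.
Solvent: stress test gives 337 − 22 = 315; no stress test gives 201 − 11 = 190. No deviation. ✓
Distressed: no stress test gives 201 − 12 = 189; stress test gives 337 − 157 = 180. No deviation. ✓
Both incentive constraints hold.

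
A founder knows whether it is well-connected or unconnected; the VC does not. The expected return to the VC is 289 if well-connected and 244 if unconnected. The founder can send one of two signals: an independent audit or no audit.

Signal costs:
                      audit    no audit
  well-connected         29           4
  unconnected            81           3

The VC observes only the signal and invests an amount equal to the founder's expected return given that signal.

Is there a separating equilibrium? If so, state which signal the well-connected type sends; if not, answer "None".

audit

Try well-connected → audit, unconnected → no audit:
  If types separate, audit earns payment 289 and no audit earns 244.
  Well-connected: audit gives 289 − 29 = 260; no audit gives 244 − 4 = 240. No deviation. ✓
  Unconnected: no audit gives 244 − 3 = 241; audit gives 289 − 81 = 208. No deviation. ✓
Both hold — the well-connected type sends audit.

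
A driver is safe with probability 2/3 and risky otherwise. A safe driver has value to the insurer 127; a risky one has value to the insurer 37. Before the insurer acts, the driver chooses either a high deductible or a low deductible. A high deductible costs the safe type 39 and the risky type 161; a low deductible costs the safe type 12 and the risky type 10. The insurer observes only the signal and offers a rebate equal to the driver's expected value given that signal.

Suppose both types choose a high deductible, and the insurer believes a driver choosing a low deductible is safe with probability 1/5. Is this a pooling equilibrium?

At the pooled signal (high deductible) the insurer holds the prior 2/3 and pays 2/3·127 + 1/3·37 = 97. Off-path (low deductible) belief 1/5 gives 1/5·127 + 4/5·37 = 55.
Safe: high deductible gives 97 − 39 = 58; low deductible gives 55 − 12 = 43. Stays. ✓
Risky: high deductible gives 97 − 161 = -64; low deductible gives 55 − 10 = 45. Deviates. ✗

No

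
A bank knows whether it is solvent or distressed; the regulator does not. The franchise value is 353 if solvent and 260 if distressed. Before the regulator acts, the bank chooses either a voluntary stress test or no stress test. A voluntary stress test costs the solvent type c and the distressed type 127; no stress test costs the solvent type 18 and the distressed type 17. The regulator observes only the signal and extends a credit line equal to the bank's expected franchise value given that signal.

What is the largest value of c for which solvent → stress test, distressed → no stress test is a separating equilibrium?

Under separation: stress test → solvent (pays 353); no stress test → distressed (pays 260).
Distressed: 260 − 17 = 243 ≥ 353 − 127 = 226. Holds regardless of c. ✓
Solvent: 353 − c ≥ 260 − 18, so c ≤ 353 − 242 = 111.

111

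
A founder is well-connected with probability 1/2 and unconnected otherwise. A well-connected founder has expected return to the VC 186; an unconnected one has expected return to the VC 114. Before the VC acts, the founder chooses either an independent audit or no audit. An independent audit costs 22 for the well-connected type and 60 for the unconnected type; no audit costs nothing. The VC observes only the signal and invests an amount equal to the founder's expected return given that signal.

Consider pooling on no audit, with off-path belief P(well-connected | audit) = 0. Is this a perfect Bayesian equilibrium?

At the pooled signal (no audit) the VC holds the prior 1/2 and pays 1/2·186 + 1/2·114 = 150. Off-path (audit) belief 0 gives 0·186 + 1·114 = 114.
Well-connected: no audit gives 150 − 0 = 150; audit gives 114 − 22 = 92. Stays. ✓
Unconnected: no audit gives 150 − 0 = 150; audit gives 114 − 60 = 54. Stays. ✓

Yes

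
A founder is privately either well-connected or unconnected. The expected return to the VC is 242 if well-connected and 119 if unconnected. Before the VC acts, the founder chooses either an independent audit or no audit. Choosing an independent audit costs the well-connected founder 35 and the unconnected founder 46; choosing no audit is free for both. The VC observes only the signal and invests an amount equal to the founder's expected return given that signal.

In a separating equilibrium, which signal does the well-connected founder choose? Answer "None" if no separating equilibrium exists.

Try well-connected → audit, unconnected → no audit:
  If types separate, audit earns payment 242 and no audit earns 119.
  Well-connected: audit gives 242 − 35 = 207; no audit gives 119 − 0 = 119. No deviation. ✓
  Unconnected: no audit gives 119 − 0 = 119; audit gives 242 − 46 = 196. Would deviate. ✗
Try well-connected → no audit, unconnected → audit:
  If types separate, no audit earns payment 242 and audit earns 119.
  Well-connected: no audit gives 242 − 0 = 242; audit gives 119 − 35 = 84. No deviation. ✓
  Unconnected: audit gives 119 − 46 = 73; no audit gives 242 − 0 = 242. Would deviate. ✗
Neither assignment is incentive-compatible.

None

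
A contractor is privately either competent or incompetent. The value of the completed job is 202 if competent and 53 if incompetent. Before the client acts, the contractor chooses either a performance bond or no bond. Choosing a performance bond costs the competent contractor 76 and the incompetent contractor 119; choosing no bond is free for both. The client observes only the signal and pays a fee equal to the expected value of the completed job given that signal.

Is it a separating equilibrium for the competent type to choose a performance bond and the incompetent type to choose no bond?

No

Under separation the client infers type exactly: bond → competent (pays 202), no bond → incompetent (pays 53).
Competent: bond gives 202 − 76 = 126; no bond gives 53 − 0 = 53. No deviation. ✓
Incompetent: no bond gives 53 − 0 = 53; bond gives 202 − 119 = 83. Would deviate. ✗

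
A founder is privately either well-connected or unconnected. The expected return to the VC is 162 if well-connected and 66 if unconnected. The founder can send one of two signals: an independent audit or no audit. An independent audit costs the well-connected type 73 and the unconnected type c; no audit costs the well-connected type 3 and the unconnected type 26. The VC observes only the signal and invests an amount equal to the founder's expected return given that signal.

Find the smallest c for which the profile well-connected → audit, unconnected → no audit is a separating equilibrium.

Under separation: audit → well-connected (pays 162); no audit → unconnected (pays 66).
Well-connected: 162 − 73 = 89 ≥ 66 − 3 = 63. Holds regardless of c. ✓
Unconnected: 66 − 26 ≥ 162 − c, so c ≥ 162 − 40 = 122.

122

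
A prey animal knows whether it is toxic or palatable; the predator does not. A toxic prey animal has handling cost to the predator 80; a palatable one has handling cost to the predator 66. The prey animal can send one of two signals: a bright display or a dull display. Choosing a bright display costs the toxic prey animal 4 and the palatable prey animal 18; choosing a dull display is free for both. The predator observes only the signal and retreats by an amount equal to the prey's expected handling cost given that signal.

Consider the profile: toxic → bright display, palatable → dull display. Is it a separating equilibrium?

If types separate, bright display earns payment 80 and dull display earns 66.
Toxic: bright display gives 80 − 4 = 76; dull display gives 66 − 0 = 66. No deviation. ✓
Palatable: dull display gives 66 − 0 = 66; bright display gives 80 − 18 = 62. No deviation. ✓
Neither type gains from mimicking the other.

Yes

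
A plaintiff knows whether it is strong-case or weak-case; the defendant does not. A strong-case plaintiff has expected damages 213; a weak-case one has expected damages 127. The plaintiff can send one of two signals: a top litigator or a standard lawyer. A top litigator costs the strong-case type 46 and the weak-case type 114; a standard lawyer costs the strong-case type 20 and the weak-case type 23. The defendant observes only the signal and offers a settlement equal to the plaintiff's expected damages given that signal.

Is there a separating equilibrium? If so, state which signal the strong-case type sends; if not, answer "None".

top litigator

Try strong-case → top litigator, weak-case → standard lawyer:
  If types separate, top litigator earns payment 213 and standard lawyer earns 127.
  Strong-case: top litigator gives 213 − 46 = 167; standard lawyer gives 127 − 20 = 107. No deviation. ✓
  Weak-case: standard lawyer gives 127 − 23 = 104; top litigator gives 213 − 114 = 99. No deviation. ✓
Both hold — the strong-case type sends top litigator.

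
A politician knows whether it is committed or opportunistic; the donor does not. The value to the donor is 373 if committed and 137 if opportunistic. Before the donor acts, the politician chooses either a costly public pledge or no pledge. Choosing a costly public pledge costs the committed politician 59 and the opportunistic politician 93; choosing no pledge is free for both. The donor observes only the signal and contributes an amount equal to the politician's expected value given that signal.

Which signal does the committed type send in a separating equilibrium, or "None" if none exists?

None

Try committed → pledge, opportunistic → no pledge:
  Under separation the donor infers type exactly: pledge → committed (pays 373), no pledge → opportunistic (pays 137).
  Committed: pledge gives 373 − 59 = 314; no pledge gives 137 − 0 = 137. No deviation. ✓
  Opportunistic: no pledge gives 137 − 0 = 137; pledge gives 373 − 93 = 280. Would deviate. ✗
Try committed → no pledge, opportunistic → pledge:
  Under separation the donor infers type exactly: no pledge → committed (pays 373), pledge → opportunistic (pays 137).
  Committed: no pledge gives 373 − 0 = 373; pledge gives 137 − 59 = 78. No deviation. ✓
  Opportunistic: pledge gives 137 − 93 = 44; no pledge gives 373 − 0 = 373. Would deviate. ✗
Neither assignment is incentive-compatible.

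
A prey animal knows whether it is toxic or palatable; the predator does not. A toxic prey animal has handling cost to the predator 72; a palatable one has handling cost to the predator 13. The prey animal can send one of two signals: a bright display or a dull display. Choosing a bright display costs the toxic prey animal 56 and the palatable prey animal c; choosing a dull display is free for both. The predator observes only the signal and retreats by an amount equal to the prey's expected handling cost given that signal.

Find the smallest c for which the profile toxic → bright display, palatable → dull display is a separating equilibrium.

Under separation: bright display → toxic (pays 72); dull display → palatable (pays 13).
Toxic: 72 − 56 = 16 ≥ 13 − 0 = 13. Holds regardless of c. ✓
Palatable: 13 − 0 ≥ 72 − c, so c ≥ 72 − 13 = 59.

59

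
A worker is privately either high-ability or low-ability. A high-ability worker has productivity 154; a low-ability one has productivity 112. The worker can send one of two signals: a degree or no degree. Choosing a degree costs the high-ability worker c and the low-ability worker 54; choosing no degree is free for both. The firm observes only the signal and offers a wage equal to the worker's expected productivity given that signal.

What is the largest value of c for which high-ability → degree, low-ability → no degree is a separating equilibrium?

Under separation: degree → high-ability (pays 154); no degree → low-ability (pays 112).
Low-ability: 112 − 0 = 112 ≥ 154 − 54 = 100. Holds regardless of c. ✓
High-ability: 154 − c ≥ 112 − 0, so c ≤ 154 − 112 = 42.

42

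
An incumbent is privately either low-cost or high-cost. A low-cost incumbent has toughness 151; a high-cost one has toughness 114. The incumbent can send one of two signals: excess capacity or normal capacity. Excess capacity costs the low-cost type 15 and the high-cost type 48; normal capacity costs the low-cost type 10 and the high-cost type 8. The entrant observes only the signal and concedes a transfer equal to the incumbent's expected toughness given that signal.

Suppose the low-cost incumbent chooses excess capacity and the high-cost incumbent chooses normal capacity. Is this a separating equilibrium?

Under separation the entrant infers type exactly: excess capacity → low-cost (pays 151), normal capacity → high-cost (pays 114).
Low-cost: excess capacity gives 151 − 15 = 136; normal capacity gives 114 − 10 = 104. No deviation. ✓
High-cost: normal capacity gives 114 − 8 = 106; excess capacity gives 151 − 48 = 103. No deviation. ✓
Both incentive constraints hold.

Yes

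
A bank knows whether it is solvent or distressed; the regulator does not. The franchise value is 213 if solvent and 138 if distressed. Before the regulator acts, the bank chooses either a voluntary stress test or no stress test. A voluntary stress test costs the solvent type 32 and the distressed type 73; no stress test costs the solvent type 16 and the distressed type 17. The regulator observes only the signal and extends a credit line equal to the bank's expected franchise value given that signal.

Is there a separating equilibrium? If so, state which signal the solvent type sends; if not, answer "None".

None

Try solvent → stress test, distressed → no stress test:
  Under separation the regulator infers type exactly: stress test → solvent (pays 213), no stress test → distressed (pays 138).
  Solvent: stress test gives 213 − 32 = 181; no stress test gives 138 − 16 = 122. No deviation. ✓
  Distressed: no stress test gives 138 − 17 = 121; stress test gives 213 − 73 = 140. Would deviate. ✗
Try solvent → no stress test, distressed → stress test:
  Under separation the regulator infers type exactly: no stress test → solvent (pays 213), stress test → distressed (pays 138).
  Solvent: no stress test gives 213 − 16 = 197; stress test gives 138 − 32 = 106. No deviation. ✓
  Distressed: stress test gives 138 − 73 = 65; no stress test gives 213 − 17 = 196. Would deviate. ✗
Neither assignment is incentive-compatible.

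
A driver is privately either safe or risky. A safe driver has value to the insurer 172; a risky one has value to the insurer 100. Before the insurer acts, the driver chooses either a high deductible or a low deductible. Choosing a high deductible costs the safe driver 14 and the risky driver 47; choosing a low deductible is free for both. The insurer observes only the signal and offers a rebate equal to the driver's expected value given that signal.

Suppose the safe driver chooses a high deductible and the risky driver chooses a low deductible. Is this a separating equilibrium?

If types separate, high deductible earns payment 172 and low deductible earns 100.
Safe: high deductible gives 172 − 14 = 158; low deductible gives 100 − 0 = 100. No deviation. ✓
Risky: low deductible gives 100 − 0 = 100; high deductible gives 172 − 47 = 125. Would deviate. ✗

No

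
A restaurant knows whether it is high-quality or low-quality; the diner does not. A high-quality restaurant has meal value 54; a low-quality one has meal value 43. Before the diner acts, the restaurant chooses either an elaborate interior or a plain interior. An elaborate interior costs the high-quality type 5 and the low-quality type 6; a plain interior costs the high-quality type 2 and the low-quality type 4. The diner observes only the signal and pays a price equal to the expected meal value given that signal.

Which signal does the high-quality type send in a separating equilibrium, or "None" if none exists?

None

Try high-quality → elaborate interior, low-quality → plain interior:
  If types separate, elaborate interior earns payment 54 and plain interior earns 43.
  High-quality: elaborate interior gives 54 − 5 = 49; plain interior gives 43 − 2 = 41. No deviation. ✓
  Low-quality: plain interior gives 43 − 4 = 39; elaborate interior gives 54 − 6 = 48. Would deviate. ✗
Try high-quality → plain interior, low-quality → elaborate interior:
  If types separate, plain interior earns payment 54 and elaborate interior earns 43.
  High-quality: plain interior gives 54 − 2 = 52; elaborate interior gives 43 − 5 = 38. No deviation. ✓
  Low-quality: elaborate interior gives 43 − 6 = 37; plain interior gives 54 − 4 = 50. Would deviate. ✗
Neither assignment is incentive-compatible.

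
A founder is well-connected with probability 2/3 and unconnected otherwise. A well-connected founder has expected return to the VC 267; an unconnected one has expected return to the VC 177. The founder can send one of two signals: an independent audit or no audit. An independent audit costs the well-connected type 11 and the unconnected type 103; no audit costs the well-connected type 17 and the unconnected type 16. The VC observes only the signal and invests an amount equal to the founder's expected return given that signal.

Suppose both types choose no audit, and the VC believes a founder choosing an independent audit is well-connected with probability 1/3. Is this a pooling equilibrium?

Yes

At the pooled signal (no audit) the VC holds the prior 2/3 and pays 2/3·267 + 1/3·177 = 237. Off-path (audit) belief 1/3 gives 1/3·267 + 2/3·177 = 207.
Well-connected: no audit gives 237 − 17 = 220; audit gives 207 − 11 = 196. Stays. ✓
Unconnected: no audit gives 237 − 16 = 221; audit gives 207 − 103 = 104. Stays. ✓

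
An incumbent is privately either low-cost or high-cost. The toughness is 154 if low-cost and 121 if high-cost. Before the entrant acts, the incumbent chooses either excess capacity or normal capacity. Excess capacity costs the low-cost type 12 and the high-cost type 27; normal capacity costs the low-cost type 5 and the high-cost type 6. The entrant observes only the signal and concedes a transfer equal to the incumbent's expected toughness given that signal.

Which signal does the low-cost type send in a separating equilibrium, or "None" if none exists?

None

Try low-cost → excess capacity, high-cost → normal capacity:
  Under separation the entrant infers type exactly: excess capacity → low-cost (pays 154), normal capacity → high-cost (pays 121).
  Low-cost: excess capacity gives 154 − 12 = 142; normal capacity gives 121 − 5 = 116. No deviation. ✓
  High-cost: normal capacity gives 121 − 6 = 115; excess capacity gives 154 − 27 = 127. Would deviate. ✗
Try low-cost → normal capacity, high-cost → excess capacity:
  Under separation the entrant infers type exactly: normal capacity → low-cost (pays 154), excess capacity → high-cost (pays 121).
  Low-cost: normal capacity gives 154 − 5 = 149; excess capacity gives 121 − 12 = 109. No deviation. ✓
  High-cost: excess capacity gives 121 − 27 = 94; normal capacity gives 154 − 6 = 148. Would deviate. ✗
Neither assignment is incentive-compatible.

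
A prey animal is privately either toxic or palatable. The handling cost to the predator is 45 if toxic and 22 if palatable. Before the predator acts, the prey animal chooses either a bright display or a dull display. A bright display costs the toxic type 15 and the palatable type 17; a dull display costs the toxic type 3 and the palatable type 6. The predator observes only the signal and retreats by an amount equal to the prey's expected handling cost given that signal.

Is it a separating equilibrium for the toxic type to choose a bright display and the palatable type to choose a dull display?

Under separation the predator infers type exactly: bright display → toxic (pays 45), dull display → palatable (pays 22).
Toxic: bright display gives 45 − 15 = 30; dull display gives 22 − 3 = 19. No deviation. ✓
Palatable: dull display gives 22 − 6 = 16; bright display gives 45 − 17 = 28. Would deviate. ✗

No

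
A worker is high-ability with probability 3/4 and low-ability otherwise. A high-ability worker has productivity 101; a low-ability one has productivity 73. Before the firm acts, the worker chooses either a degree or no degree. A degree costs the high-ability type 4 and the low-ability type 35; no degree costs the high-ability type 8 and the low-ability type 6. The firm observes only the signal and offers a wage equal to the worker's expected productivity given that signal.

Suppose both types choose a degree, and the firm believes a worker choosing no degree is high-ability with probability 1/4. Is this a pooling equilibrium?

On the equilibrium path (degree) the firm holds the prior 3/4 and pays 3/4·101 + 1/4·73 = 94. Off-path (no degree) belief 1/4 gives 1/4·101 + 3/4·73 = 80.
High-ability: degree gives 94 − 4 = 90; no degree gives 80 − 8 = 72. Stays. ✓
Low-ability: degree gives 94 − 35 = 59; no degree gives 80 − 6 = 74. Deviates. ✗

No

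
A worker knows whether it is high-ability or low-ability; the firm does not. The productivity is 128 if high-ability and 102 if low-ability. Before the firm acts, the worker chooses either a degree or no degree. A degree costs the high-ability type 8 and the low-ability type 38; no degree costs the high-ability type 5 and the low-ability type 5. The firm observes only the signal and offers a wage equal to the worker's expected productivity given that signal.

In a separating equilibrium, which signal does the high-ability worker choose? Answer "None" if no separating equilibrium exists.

Try high-ability → degree, low-ability → no degree:
  Under separation the firm infers type exactly: degree → high-ability (pays 128), no degree → low-ability (pays 102).
  High-ability: degree gives 128 − 8 = 120; no degree gives 102 − 5 = 97. No deviation. ✓
  Low-ability: no degree gives 102 − 5 = 97; degree gives 128 − 38 = 90. No deviation. ✓
Both hold — the high-ability type sends degree.

degree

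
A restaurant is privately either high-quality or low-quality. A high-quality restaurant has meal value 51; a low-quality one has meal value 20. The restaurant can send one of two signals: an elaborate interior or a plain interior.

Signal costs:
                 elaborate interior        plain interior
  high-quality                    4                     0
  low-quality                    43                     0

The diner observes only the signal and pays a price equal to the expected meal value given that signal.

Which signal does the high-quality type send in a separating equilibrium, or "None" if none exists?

Try high-quality → elaborate interior, low-quality → plain interior:
  If types separate, elaborate interior earns payment 51 and plain interior earns 20.
  High-quality: elaborate interior gives 51 − 4 = 47; plain interior gives 20 − 0 = 20. No deviation. ✓
  Low-quality: plain interior gives 20 − 0 = 20; elaborate interior gives 51 − 43 = 8. No deviation. ✓
Both hold — the high-quality type sends elaborate interior.

elaborate interior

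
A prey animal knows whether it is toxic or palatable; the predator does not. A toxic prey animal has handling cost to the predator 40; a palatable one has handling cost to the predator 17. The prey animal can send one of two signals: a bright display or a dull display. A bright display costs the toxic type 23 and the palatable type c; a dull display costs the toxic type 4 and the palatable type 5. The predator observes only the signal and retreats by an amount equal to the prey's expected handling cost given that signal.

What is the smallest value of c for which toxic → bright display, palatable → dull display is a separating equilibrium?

28

Under separation: bright display → toxic (pays 40); dull display → palatable (pays 17).
Toxic: 40 − 23 = 17 ≥ 17 − 4 = 13. Holds regardless of c. ✓
Palatable: 17 − 5 ≥ 40 − c, so c ≥ 40 − 12 = 28.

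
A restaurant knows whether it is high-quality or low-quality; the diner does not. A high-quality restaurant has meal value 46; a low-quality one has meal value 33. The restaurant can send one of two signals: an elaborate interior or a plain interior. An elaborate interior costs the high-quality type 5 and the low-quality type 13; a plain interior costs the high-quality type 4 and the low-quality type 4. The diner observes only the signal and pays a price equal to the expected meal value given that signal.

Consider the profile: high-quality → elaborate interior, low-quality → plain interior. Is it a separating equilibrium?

No

Under separation the diner infers type exactly: elaborate interior → high-quality (pays 46), plain interior → low-quality (pays 33).
High-quality: elaborate interior gives 46 − 5 = 41; plain interior gives 33 − 4 = 29. No deviation. ✓
Low-quality: plain interior gives 33 − 4 = 29; elaborate interior gives 46 − 13 = 33. Would deviate. ✗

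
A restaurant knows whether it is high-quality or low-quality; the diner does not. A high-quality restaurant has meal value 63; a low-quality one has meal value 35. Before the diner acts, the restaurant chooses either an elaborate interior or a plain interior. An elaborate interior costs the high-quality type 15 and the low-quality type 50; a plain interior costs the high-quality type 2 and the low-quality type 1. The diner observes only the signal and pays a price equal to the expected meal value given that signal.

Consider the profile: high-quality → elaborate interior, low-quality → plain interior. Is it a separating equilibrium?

If types separate, elaborate interior earns payment 63 and plain interior earns 35.
High-quality: elaborate interior gives 63 − 15 = 48; plain interior gives 35 − 2 = 33. No deviation. ✓
Low-quality: plain interior gives 35 − 1 = 34; elaborate interior gives 63 − 50 = 13. No deviation. ✓
Both incentive constraints hold.

Yes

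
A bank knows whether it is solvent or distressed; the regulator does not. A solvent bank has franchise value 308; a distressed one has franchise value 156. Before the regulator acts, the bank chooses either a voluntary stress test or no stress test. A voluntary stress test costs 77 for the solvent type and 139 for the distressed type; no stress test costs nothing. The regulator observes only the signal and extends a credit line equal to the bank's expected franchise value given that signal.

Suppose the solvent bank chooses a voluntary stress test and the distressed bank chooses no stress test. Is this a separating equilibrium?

Under separation the regulator infers type exactly: stress test → solvent (pays 308), no stress test → distressed (pays 156).
Solvent: stress test gives 308 − 77 = 231; no stress test gives 156 − 0 = 156. No deviation. ✓
Distressed: no stress test gives 156 − 0 = 156; stress test gives 308 − 139 = 169. Would deviate. ✗

No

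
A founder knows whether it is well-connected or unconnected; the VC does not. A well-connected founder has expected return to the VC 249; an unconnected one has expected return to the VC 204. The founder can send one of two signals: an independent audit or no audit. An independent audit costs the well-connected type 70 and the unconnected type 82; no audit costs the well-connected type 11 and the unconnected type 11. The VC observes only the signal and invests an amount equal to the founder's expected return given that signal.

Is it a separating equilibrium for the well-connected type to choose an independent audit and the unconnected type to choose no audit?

If types separate, audit earns payment 249 and no audit earns 204.
Well-connected: audit gives 249 − 70 = 179; no audit gives 204 − 11 = 193. Would deviate. ✗
Unconnected: no audit gives 204 − 11 = 193; audit gives 249 − 82 = 167. No deviation. ✓

No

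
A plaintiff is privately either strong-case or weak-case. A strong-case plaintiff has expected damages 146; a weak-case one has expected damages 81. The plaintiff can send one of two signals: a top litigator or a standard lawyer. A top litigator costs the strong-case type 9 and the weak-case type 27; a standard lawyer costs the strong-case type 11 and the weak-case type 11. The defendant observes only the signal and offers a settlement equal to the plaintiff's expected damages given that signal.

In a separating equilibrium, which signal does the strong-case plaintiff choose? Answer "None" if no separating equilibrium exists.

None

Try strong-case → top litigator, weak-case → standard lawyer:
  Under separation the defendant infers type exactly: top litigator → strong-case (pays 146), standard lawyer → weak-case (pays 81).
  Strong-case: top litigator gives 146 − 9 = 137; standard lawyer gives 81 − 11 = 70. No deviation. ✓
  Weak-case: standard lawyer gives 81 − 11 = 70; top litigator gives 146 − 27 = 119. Would deviate. ✗
Try strong-case → standard lawyer, weak-case → top litigator:
  Under separation the defendant infers type exactly: standard lawyer → strong-case (pays 146), top litigator → weak-case (pays 81).
  Strong-case: standard lawyer gives 146 − 11 = 135; top litigator gives 81 − 9 = 72. No deviation. ✓
  Weak-case: top litigator gives 81 − 27 = 54; standard lawyer gives 146 − 11 = 135. Would deviate. ✗
Neither assignment is incentive-compatible.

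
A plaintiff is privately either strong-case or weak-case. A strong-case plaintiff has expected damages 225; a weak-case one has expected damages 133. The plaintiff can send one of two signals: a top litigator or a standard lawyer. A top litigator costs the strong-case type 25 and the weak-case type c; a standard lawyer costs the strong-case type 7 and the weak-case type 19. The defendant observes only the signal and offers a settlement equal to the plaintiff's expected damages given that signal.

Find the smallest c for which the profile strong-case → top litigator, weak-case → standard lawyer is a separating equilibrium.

111

Under separation: top litigator → strong-case (pays 225); standard lawyer → weak-case (pays 133).
Strong-case: 225 − 25 = 200 ≥ 133 − 7 = 126. Holds regardless of c. ✓
Weak-case: 133 − 19 ≥ 225 − c, so c ≥ 225 − 114 = 111.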